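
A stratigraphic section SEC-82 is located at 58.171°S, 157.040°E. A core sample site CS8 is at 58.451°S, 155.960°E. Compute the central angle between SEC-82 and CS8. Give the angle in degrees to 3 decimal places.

Δφ = -0.2800°,  Δλ = -1.0800°
a = sin²(Δφ/2) + cos φ₁ cos φ₂ sin²(Δλ/2) = 0.000030
c = 2·arcsin(√a) = 0.011042 rad = 0.6327°

0.633°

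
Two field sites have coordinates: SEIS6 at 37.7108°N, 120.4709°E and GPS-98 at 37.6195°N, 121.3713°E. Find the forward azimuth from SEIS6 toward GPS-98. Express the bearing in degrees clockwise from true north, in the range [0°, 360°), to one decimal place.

97.0°

Δλ = 0.9004°
y = sin Δλ · cos φ₂ = 0.012447
x = cos φ₁ sin φ₂ − sin φ₁ cos φ₂ cos Δλ = -0.001534
θ = atan2(y, x) = 97.0243° → 97.0243° (mod 360°)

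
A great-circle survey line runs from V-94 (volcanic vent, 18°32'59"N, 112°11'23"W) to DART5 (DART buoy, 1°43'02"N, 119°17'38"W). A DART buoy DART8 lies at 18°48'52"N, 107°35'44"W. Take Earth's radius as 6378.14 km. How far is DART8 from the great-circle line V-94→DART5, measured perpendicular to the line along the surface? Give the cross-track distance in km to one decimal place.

430.4 km

V-94: φ = +18.54972°, λ = -112.18972°
DART5: φ = +1.71722°, λ = -119.29389°
DART8: φ = +18.81444°, λ = -107.59556°
δ₁₃ = central angle V-94→DART8 = 0.076097 rad  (haversine)
θ₁₃ = bearing V-94→DART8 = 85.785°,  θ₁₂ = bearing V-94→DART5 = 203.293°
dₓₜ = R·arcsin(sin δ₁₃ · sin(θ₁₃ − θ₁₂)) = 6378.14·arcsin(0.07602·sin(-117.508°)) = -430.395 km
|dₓₜ| = 430.395 km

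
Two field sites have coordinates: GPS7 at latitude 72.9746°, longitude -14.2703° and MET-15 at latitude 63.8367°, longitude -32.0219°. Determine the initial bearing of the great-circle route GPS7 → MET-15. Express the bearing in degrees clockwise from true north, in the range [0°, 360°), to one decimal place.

224.1°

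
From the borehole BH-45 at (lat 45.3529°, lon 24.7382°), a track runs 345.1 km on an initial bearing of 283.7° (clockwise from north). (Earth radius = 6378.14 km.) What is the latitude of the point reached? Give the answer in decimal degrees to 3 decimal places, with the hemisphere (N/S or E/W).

46.006°N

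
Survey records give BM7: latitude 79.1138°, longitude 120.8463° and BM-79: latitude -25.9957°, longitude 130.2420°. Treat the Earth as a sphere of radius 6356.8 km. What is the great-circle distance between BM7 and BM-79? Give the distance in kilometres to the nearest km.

Δφ = -105.1095°,  Δλ = 9.3957°
a = sin²(Δφ/2) + cos φ₁ cos φ₂ sin²(Δλ/2) = 0.631471
c = 2·arcsin(√a) = 1.836866 rad = 105.2447°
d = R·c = 6356.8 × 1.836866 = 11676.6 km

11677 km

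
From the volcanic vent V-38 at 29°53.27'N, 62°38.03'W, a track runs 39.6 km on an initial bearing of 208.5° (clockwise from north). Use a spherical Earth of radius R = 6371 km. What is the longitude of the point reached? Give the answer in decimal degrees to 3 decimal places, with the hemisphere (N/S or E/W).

62.829°W

V-38: φ = +29.88783°, λ = -62.63383°
δ = d/R = 39.6/6371 = 0.006216 rad
φ₂ = arcsin(sin φ₁ cos δ + cos φ₁ sin δ cos θ)
   = arcsin(0.49830·0.99998 + 0.86700·0.00622·-0.87882) = 29.57472°
λ₂ = λ₁ + atan2(sin θ sin δ cos φ₁, cos δ − sin φ₁ sin φ₂) = -62.82922°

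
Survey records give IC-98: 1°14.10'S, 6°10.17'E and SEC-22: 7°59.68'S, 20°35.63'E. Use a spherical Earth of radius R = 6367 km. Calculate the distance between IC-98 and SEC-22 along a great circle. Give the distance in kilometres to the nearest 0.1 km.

IC-98: φ = -1.23500°, λ = +6.16950°
SEC-22: φ = -7.99467°, λ = +20.59383°
Δφ = -6.7597°,  Δλ = 14.4243°
a = sin²(Δφ/2) + cos φ₁ cos φ₂ sin²(Δλ/2) = 0.019080
c = 2·arcsin(√a) = 0.277148 rad = 15.8794°
d = R·c = 6367 × 0.277148 = 1764.6 km

1764.6 km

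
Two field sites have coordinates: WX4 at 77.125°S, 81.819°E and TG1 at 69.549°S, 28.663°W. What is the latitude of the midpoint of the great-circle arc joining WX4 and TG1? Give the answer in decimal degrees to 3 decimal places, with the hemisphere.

79.846°S

Bx = cos φ₂ cos Δλ = -0.122262,  By = cos φ₂ sin Δλ = -0.327317
φₘ = atan2(sin φ₁ + sin φ₂, √((cos φ₁ + Bx)² + By²)) = -79.84573°
λₘ = λ₁ + atan2(By, cos φ₁ + Bx) = 8.89772°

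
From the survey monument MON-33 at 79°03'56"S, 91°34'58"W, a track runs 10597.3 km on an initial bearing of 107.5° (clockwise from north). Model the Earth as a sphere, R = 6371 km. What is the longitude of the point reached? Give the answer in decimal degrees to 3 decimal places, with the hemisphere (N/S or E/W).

MON-33: φ = -79.06556°, λ = -91.58278°
δ = d/R = 10597.3/6371 = 1.663365 rad
φ₂ = arcsin(sin φ₁ cos δ + cos φ₁ sin δ cos θ)
   = arcsin(-0.98184·-0.09244 + 0.18969·0.99572·-0.30071) = 1.94632°
λ₂ = λ₁ + atan2(sin θ sin δ cos φ₁, cos δ − sin φ₁ sin φ₂) = 16.57870°

16.579°E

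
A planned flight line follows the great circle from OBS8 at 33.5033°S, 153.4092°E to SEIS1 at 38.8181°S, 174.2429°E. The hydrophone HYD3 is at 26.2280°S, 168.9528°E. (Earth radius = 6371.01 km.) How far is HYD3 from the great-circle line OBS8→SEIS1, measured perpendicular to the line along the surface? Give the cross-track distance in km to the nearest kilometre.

1254 km

δ₁₃ = central angle OBS8→HYD3 = 0.266903 rad  (haversine)
θ₁₃ = bearing OBS8→HYD3 = 65.702°,  θ₁₂ = bearing OBS8→SEIS1 = 113.545°
dₓₜ = R·arcsin(sin δ₁₃ · sin(θ₁₃ − θ₁₂)) = 6371.01·arcsin(0.26375·sin(-47.843°)) = -1253.717 km
|dₓₜ| = 1253.717 km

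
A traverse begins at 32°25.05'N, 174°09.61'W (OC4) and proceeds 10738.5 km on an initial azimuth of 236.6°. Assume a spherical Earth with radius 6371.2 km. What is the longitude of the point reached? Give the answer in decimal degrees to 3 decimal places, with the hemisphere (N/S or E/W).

OC4: φ = +32.41750°, λ = -174.16017°
δ = d/R = 10738.5/6371.2 = 1.685475 rad
φ₂ = arcsin(sin φ₁ cos δ + cos φ₁ sin δ cos θ)
   = arcsin(0.53608·-0.11443 + 0.84416·0.99343·-0.55048) = -31.53281°
λ₂ = λ₁ + atan2(sin θ sin δ cos φ₁, cos δ − sin φ₁ sin φ₂) = 109.17364°

109.174°E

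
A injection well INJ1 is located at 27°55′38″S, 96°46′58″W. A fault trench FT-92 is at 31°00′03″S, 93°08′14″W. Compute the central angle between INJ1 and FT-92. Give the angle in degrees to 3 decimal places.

INJ1: φ = -27.92722°, λ = -96.78278°
FT-92: φ = -31.00083°, λ = -93.13722°
Δφ = -3.0736°,  Δλ = 3.6456°
a = sin²(Δφ/2) + cos φ₁ cos φ₂ sin²(Δλ/2) = 0.001486
c = 2·arcsin(√a) = 0.077104 rad = 4.4177°

4.418°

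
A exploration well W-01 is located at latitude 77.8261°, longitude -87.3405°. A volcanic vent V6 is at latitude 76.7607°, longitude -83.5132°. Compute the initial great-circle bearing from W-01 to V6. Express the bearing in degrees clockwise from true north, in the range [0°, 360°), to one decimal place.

Δλ = 3.8273°
y = sin Δλ · cos φ₂ = 0.015287
x = cos φ₁ sin φ₂ − sin φ₁ cos φ₂ cos Δλ = -0.018094
θ = atan2(y, x) = 139.8076° → 139.8076° (mod 360°)

139.8°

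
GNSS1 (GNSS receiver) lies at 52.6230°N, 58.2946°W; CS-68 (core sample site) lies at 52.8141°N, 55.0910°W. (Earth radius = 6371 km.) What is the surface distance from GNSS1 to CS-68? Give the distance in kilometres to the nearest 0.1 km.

216.8 km

Δφ = 0.1911°,  Δλ = 3.2036°
a = sin²(Δφ/2) + cos φ₁ cos φ₂ sin²(Δλ/2) = 0.000289
c = 2·arcsin(√a) = 0.034029 rad = 1.9497°
d = R·c = 6371 × 0.034029 = 216.8 km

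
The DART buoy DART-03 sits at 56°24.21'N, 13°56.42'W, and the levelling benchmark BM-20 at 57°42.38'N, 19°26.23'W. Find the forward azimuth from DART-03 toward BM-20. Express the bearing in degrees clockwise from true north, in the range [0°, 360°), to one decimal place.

DART-03: φ = +56.40350°, λ = -13.94033°
BM-20: φ = +57.70633°, λ = -19.43717°
Δλ = -5.4968°
y = sin Δλ · cos φ₂ = -0.051177
x = cos φ₁ sin φ₂ − sin φ₁ cos φ₂ cos Δλ = 0.024783
θ = atan2(y, x) = -64.1608° → 295.8392° (mod 360°)

295.8°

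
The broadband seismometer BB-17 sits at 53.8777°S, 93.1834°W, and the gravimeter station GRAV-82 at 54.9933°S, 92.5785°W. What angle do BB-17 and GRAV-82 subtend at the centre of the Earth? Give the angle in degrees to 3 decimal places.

1.170°

Δφ = -1.1156°,  Δλ = 0.6049°
a = sin²(Δφ/2) + cos φ₁ cos φ₂ sin²(Δλ/2) = 0.000104
c = 2·arcsin(√a) = 0.020416 rad = 1.1697°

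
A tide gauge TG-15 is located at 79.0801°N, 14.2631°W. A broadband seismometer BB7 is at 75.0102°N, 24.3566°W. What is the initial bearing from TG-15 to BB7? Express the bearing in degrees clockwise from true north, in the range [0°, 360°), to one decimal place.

Δλ = -10.0935°
y = sin Δλ · cos φ₂ = -0.045329
x = cos φ₁ sin φ₂ − sin φ₁ cos φ₂ cos Δλ = -0.067043
θ = atan2(y, x) = -145.9365° → 214.0635° (mod 360°)

214.1°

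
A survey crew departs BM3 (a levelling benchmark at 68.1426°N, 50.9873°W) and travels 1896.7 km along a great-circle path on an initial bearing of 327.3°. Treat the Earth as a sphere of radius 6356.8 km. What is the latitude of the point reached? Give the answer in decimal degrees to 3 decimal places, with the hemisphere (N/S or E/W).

78.294°N

δ = d/R = 1896.7/6356.8 = 0.298373 rad
φ₂ = arcsin(sin φ₁ cos δ + cos φ₁ sin δ cos θ)
   = arcsin(0.92811·0.95582 + 0.37230·0.29397·0.84151) = 78.29435°
λ₂ = λ₁ + atan2(sin θ sin δ cos φ₁, cos δ − sin φ₁ sin φ₂) = -102.50259°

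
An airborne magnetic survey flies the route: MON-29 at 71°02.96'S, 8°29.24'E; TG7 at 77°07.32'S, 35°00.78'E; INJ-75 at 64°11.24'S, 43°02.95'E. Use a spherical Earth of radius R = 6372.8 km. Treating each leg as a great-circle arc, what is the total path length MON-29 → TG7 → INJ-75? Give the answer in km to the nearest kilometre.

2503 km

MON-29: φ = -71.04933°, λ = +8.48733°
TG7: φ = -77.12200°, λ = +35.01300°
INJ-75: φ = -64.18733°, λ = +43.04917°
MON-29→TG7: c = 0.162849 rad, d = 1037.80 km
TG7→INJ-75: c = 0.229971 rad, d = 1465.56 km
Total = 1037.80 + 1465.56 = 2503.36 km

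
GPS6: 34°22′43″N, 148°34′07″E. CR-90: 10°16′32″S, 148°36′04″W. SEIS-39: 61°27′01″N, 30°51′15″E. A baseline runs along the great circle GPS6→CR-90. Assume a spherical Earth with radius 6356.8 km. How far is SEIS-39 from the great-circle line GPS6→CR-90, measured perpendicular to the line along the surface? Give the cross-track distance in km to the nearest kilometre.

4067 km

GPS6: φ = +34.37861°, λ = +148.56861°
CR-90: φ = -10.27556°, λ = -148.60111°
SEIS-39: φ = +61.45028°, λ = +30.85417°
δ₁₃ = central angle GPS6→SEIS-39 = 1.252912 rad  (haversine)
θ₁₃ = bearing GPS6→SEIS-39 = 333.551°,  θ₁₂ = bearing GPS6→CR-90 = 114.608°
dₓₜ = R·arcsin(sin δ₁₃ · sin(θ₁₃ − θ₁₂)) = 6356.8·arcsin(0.94990·sin(218.943°)) = -4067.231 km
|dₓₜ| = 4067.231 km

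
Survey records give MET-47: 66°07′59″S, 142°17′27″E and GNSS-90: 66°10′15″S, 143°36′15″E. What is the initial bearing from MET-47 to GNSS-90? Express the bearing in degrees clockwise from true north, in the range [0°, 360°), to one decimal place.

MET-47: φ = -66.13306°, λ = +142.29083°
GNSS-90: φ = -66.17083°, λ = +143.60417°
Δλ = 1.3133°
y = sin Δλ · cos φ₂ = 0.009260
x = cos φ₁ sin φ₂ − sin φ₁ cos φ₂ cos Δλ = -0.000756
θ = atan2(y, x) = 94.6699° → 94.6699° (mod 360°)

94.7°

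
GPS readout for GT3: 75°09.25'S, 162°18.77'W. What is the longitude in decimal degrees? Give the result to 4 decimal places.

162° + 18.77′/60 = 162 + 0.31283 = 162.3128°

162.3128°W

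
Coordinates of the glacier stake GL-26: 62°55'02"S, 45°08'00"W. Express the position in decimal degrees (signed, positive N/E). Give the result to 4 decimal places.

-62.9172°, -45.1333°

lat: 62.9172° S → -62.9172°
lon: 45.1333° W → -45.1333°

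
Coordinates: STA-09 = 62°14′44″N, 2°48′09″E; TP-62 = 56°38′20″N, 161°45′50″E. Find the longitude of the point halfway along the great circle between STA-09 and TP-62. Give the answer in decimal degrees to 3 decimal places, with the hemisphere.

STA-09: φ = +62.24556°, λ = +2.80250°
TP-62: φ = +56.63889°, λ = +161.76389°
Bx = cos φ₂ cos Δλ = -0.513256,  By = cos φ₂ sin Δλ = 0.197417
φₘ = atan2(sin φ₁ + sin φ₂, √((cos φ₁ + Bx)² + By²)) = 83.26732°
λₘ = λ₁ + atan2(By, cos φ₁ + Bx) = 106.35109°

106.351°E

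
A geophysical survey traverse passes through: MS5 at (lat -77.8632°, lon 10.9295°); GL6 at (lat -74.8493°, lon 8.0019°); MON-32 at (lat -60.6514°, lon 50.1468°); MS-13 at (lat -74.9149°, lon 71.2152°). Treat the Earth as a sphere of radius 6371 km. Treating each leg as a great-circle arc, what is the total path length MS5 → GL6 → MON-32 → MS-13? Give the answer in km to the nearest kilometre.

MS5→GL6: c = 0.053949 rad, d = 343.71 km
GL6→MON-32: c = 0.358755 rad, d = 2285.63 km
MON-32→MS-13: c = 0.281478 rad, d = 1793.29 km
Total = 343.71 + 2285.63 + 1793.29 = 4422.63 km

4423 km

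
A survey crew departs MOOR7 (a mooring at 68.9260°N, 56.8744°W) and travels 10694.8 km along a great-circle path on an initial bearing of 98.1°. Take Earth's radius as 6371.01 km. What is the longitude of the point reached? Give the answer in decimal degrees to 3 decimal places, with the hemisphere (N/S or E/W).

δ = d/R = 10694.8/6371.01 = 1.678666 rad
φ₂ = arcsin(sin φ₁ cos δ + cos φ₁ sin δ cos θ)
   = arcsin(0.93312·-0.10766 + 0.35957·0.99419·-0.14090) = -8.67503°
λ₂ = λ₁ + atan2(sin θ sin δ cos φ₁, cos δ − sin φ₁ sin φ₂) = 27.78559°

27.786°E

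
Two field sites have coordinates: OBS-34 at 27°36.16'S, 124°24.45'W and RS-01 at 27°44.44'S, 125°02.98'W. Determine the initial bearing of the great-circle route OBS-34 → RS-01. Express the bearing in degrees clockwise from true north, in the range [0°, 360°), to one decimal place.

256.2°

OBS-34: φ = -27.60267°, λ = -124.40750°
RS-01: φ = -27.74067°, λ = -125.04967°
Δλ = -0.6422°
y = sin Δλ · cos φ₂ = -0.009920
x = cos φ₁ sin φ₂ − sin φ₁ cos φ₂ cos Δλ = -0.002434
θ = atan2(y, x) = -103.7882° → 256.2118° (mod 360°)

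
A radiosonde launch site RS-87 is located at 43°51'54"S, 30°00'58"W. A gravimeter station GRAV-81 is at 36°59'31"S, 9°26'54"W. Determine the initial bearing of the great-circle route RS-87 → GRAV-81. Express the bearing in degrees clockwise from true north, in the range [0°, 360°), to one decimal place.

73.3°

RS-87: φ = -43.86500°, λ = -30.01611°
GRAV-81: φ = -36.99194°, λ = -9.44833°
Δλ = 20.5678°
y = sin Δλ · cos φ₂ = 0.280602
x = cos φ₁ sin φ₂ − sin φ₁ cos φ₂ cos Δλ = 0.084389
θ = atan2(y, x) = 73.2617° → 73.2617° (mod 360°)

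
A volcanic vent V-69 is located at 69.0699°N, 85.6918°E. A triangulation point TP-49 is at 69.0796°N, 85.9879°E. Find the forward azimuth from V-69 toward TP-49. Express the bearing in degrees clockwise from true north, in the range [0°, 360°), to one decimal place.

84.6°

Δλ = 0.2961°
y = sin Δλ · cos φ₂ = 0.001845
x = cos φ₁ sin φ₂ − sin φ₁ cos φ₂ cos Δλ = 0.000174
θ = atan2(y, x) = 84.6210° → 84.6210° (mod 360°)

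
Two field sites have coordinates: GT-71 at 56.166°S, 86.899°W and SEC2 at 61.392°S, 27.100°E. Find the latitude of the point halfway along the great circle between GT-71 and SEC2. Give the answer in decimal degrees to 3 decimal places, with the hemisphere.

71.617°S

Bx = cos φ₂ cos Δλ = -0.194744,  By = cos φ₂ sin Δλ = 0.437422
φₘ = atan2(sin φ₁ + sin φ₂, √((cos φ₁ + Bx)² + By²)) = -71.61661°
λₘ = λ₁ + atan2(By, cos φ₁ + Bx) = -36.51282°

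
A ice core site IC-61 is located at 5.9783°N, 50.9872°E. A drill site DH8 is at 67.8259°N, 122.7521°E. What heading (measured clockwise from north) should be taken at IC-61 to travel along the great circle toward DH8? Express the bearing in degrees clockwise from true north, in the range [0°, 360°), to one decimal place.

21.5°

Δλ = 71.7649°
y = sin Δλ · cos φ₂ = 0.358468
x = cos φ₁ sin φ₂ − sin φ₁ cos φ₂ cos Δλ = 0.908704
θ = atan2(y, x) = 21.5284° → 21.5284° (mod 360°)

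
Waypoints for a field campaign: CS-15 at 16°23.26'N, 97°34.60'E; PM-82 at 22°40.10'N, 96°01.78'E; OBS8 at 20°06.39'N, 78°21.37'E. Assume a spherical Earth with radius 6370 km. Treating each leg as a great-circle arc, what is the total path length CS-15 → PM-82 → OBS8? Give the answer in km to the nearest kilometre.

2567 km

CS-15: φ = +16.38767°, λ = +97.57667°
PM-82: φ = +22.66833°, λ = +96.02967°
OBS8: φ = +20.10650°, λ = +78.35617°
CS-15→PM-82: c = 0.112529 rad, d = 716.81 km
PM-82→OBS8: c = 0.290493 rad, d = 1850.44 km
Total = 716.81 + 1850.44 = 2567.25 km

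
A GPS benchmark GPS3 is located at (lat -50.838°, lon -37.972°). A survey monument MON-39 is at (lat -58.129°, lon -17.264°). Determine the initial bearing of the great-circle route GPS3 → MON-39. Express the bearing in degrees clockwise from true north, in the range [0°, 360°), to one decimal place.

129.4°

Δλ = 20.7080°
y = sin Δλ · cos φ₂ = 0.186707
x = cos φ₁ sin φ₂ − sin φ₁ cos φ₂ cos Δλ = -0.153358
θ = atan2(y, x) = 129.3992° → 129.3992° (mod 360°)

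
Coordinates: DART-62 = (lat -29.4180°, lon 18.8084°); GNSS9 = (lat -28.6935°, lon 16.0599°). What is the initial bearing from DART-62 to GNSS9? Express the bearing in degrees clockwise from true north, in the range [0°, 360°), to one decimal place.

286.1°

Δλ = -2.7485°
y = sin Δλ · cos φ₂ = -0.042064
x = cos φ₁ sin φ₂ − sin φ₁ cos φ₂ cos Δλ = 0.012149
θ = atan2(y, x) = -73.8900° → 286.1100° (mod 360°)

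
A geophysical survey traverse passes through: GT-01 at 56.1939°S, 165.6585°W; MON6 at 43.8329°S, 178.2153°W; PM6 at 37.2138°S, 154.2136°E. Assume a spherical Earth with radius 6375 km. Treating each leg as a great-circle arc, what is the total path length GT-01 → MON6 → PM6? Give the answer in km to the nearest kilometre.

4069 km

GT-01→MON6: c = 0.256759 rad, d = 1636.84 km
MON6→PM6: c = 0.381534 rad, d = 2432.28 km
Total = 1636.84 + 2432.28 = 4069.11 km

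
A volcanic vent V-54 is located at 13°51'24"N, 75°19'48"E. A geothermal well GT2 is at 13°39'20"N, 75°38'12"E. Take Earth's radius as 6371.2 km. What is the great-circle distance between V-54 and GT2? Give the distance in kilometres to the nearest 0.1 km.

V-54: φ = +13.85667°, λ = +75.33000°
GT2: φ = +13.65556°, λ = +75.63667°
Δφ = -0.2011°,  Δλ = 0.3067°
a = sin²(Δφ/2) + cos φ₁ cos φ₂ sin²(Δλ/2) = 0.000010
c = 2·arcsin(√a) = 0.006273 rad = 0.3594°
d = R·c = 6371.2 × 0.006273 = 40.0 km

40.0 km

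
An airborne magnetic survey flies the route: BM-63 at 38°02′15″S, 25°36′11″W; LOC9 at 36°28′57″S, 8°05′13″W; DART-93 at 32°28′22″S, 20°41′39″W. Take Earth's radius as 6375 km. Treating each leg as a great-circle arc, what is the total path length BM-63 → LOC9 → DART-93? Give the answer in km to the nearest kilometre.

2797 km

BM-63: φ = -38.03750°, λ = -25.60306°
LOC9: φ = -36.48250°, λ = -8.08694°
DART-93: φ = -32.47278°, λ = -20.69417°
BM-63→LOC9: c = 0.244458 rad, d = 1558.42 km
LOC9→DART-93: c = 0.194226 rad, d = 1238.19 km
Total = 1558.42 + 1238.19 = 2796.61 km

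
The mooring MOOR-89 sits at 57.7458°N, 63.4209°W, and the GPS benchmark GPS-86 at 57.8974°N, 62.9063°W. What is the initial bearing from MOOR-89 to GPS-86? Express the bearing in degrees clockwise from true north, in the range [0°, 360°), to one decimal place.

Δλ = 0.5146°
y = sin Δλ · cos φ₂ = 0.004773
x = cos φ₁ sin φ₂ − sin φ₁ cos φ₂ cos Δλ = 0.002664
θ = atan2(y, x) = 60.8321° → 60.8321° (mod 360°)

60.8°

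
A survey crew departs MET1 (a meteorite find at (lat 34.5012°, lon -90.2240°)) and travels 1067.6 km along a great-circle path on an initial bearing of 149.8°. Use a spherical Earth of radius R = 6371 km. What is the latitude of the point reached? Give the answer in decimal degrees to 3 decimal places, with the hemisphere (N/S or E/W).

δ = d/R = 1067.6/6371 = 0.167572 rad
φ₂ = arcsin(sin φ₁ cos δ + cos φ₁ sin δ cos θ)
   = arcsin(0.56642·0.98599 + 0.82411·0.16679·-0.86427) = 26.08425°
λ₂ = λ₁ + atan2(sin θ sin δ cos φ₁, cos δ − sin φ₁ sin φ₂) = -84.86406°

26.084°N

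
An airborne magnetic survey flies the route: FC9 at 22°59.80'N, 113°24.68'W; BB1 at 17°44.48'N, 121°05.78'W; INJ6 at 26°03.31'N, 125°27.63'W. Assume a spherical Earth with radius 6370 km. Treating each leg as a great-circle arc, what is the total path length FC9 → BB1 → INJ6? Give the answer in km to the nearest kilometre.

2019 km

FC9: φ = +22.99667°, λ = -113.41133°
BB1: φ = +17.74133°, λ = -121.09633°
INJ6: φ = +26.05517°, λ = -125.46050°
FC9→BB1: c = 0.155581 rad, d = 991.05 km
BB1→INJ6: c = 0.161358 rad, d = 1027.85 km
Total = 991.05 + 1027.85 = 2018.90 km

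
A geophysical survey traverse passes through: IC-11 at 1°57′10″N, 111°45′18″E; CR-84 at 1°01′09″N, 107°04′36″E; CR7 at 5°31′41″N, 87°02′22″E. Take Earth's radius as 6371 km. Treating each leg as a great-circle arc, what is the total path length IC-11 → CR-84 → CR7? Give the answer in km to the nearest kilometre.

2810 km

IC-11: φ = +1.95278°, λ = +111.75500°
CR-84: φ = +1.01917°, λ = +107.07667°
CR7: φ = +5.52806°, λ = +87.03944°
IC-11→CR-84: c = 0.083234 rad, d = 530.29 km
CR-84→CR7: c = 0.357809 rad, d = 2279.60 km
Total = 530.29 + 2279.60 = 2809.89 km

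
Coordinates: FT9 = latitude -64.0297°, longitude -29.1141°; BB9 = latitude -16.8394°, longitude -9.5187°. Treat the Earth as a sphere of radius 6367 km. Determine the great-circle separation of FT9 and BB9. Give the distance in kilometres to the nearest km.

Δφ = 47.1903°,  Δλ = 19.5954°
a = sin²(Δφ/2) + cos φ₁ cos φ₂ sin²(Δλ/2) = 0.172354
c = 2·arcsin(√a) = 0.856228 rad = 49.0582°
d = R·c = 6367 × 0.856228 = 5451.6 km

5452 km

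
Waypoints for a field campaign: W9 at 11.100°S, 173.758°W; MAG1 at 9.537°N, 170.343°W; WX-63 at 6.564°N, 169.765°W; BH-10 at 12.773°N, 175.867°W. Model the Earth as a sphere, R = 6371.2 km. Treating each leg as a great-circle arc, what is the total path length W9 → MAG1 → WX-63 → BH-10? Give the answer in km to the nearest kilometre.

3623 km

W9→MAG1: c = 0.365028 rad, d = 2325.67 km
MAG1→WX-63: c = 0.052841 rad, d = 336.66 km
WX-63→BH-10: c = 0.150844 rad, d = 961.06 km
Total = 2325.67 + 336.66 + 961.06 = 3623.38 km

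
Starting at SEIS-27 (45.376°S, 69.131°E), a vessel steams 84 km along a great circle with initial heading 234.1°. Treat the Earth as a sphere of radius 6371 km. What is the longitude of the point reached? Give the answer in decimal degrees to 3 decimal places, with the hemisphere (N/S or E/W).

δ = d/R = 84/6371 = 0.013185 rad
φ₂ = arcsin(sin φ₁ cos δ + cos φ₁ sin δ cos θ)
   = arcsin(-0.71173·0.99991 + 0.70245·0.01318·-0.58637) = -45.81562°
λ₂ = λ₁ + atan2(sin θ sin δ cos φ₁, cos δ − sin φ₁ sin φ₂) = 68.25300°

68.253°E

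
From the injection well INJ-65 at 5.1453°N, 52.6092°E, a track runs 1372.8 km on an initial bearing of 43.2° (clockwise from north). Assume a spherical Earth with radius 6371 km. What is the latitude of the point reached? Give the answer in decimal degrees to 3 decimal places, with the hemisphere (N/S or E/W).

14.054°N

δ = d/R = 1372.8/6371 = 0.215476 rad
φ₂ = arcsin(sin φ₁ cos δ + cos φ₁ sin δ cos θ)
   = arcsin(0.08968·0.97687 + 0.99597·0.21381·0.72897) = 14.05438°
λ₂ = λ₁ + atan2(sin θ sin δ cos φ₁, cos δ − sin φ₁ sin φ₂) = 61.28721°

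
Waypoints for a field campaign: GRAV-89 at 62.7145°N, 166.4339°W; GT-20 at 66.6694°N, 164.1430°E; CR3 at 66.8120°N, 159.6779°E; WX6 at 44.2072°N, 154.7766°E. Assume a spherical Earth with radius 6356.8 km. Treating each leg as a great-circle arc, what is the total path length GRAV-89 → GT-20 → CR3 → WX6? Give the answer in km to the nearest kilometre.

4168 km

GRAV-89→GT-20: c = 0.227642 rad, d = 1447.08 km
GT-20→CR3: c = 0.030868 rad, d = 196.22 km
CR3→WX6: c = 0.397205 rad, d = 2524.95 km
Total = 1447.08 + 196.22 + 2524.95 = 4168.25 km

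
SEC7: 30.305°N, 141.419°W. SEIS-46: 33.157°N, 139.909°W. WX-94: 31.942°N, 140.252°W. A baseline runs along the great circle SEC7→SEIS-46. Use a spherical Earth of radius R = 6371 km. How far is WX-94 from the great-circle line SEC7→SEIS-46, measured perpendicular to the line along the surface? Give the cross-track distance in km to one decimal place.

26.9 km

δ₁₃ = central angle SEC7→WX-94 = 0.033471 rad  (haversine)
θ₁₃ = bearing SEC7→WX-94 = 31.095°,  θ₁₂ = bearing SEC7→SEIS-46 = 23.849°
dₓₜ = R·arcsin(sin δ₁₃ · sin(θ₁₃ − θ₁₂)) = 6371·arcsin(0.03346·sin(7.246°)) = 26.890 km
|dₓₜ| = 26.890 km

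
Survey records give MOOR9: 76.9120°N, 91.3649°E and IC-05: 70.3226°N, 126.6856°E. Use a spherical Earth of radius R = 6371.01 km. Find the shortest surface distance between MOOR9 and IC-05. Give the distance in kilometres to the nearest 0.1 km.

Δφ = -6.5894°,  Δλ = 35.3207°
a = sin²(Δφ/2) + cos φ₁ cos φ₂ sin²(Δλ/2) = 0.010321
c = 2·arcsin(√a) = 0.203533 rad = 11.6616°
d = R·c = 6371.01 × 0.203533 = 1296.7 km

1296.7 km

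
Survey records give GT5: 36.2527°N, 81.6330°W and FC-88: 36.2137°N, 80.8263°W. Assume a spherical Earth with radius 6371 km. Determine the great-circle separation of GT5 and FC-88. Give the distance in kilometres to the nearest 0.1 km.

72.5 km

Δφ = -0.0390°,  Δλ = 0.8067°
a = sin²(Δφ/2) + cos φ₁ cos φ₂ sin²(Δλ/2) = 0.000032
c = 2·arcsin(√a) = 0.011377 rad = 0.6519°
d = R·c = 6371 × 0.011377 = 72.5 km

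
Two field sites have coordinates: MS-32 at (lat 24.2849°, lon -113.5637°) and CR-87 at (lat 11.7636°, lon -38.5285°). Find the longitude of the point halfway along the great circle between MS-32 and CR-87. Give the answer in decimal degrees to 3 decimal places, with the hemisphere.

74.476°W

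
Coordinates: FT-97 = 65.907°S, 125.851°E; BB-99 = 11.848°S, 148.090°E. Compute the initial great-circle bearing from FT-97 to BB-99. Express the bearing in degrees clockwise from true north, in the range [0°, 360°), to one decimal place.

26.5°

Δλ = 22.2390°
y = sin Δλ · cos φ₂ = 0.370408
x = cos φ₁ sin φ₂ − sin φ₁ cos φ₂ cos Δλ = 0.743162
θ = atan2(y, x) = 26.4926° → 26.4926° (mod 360°)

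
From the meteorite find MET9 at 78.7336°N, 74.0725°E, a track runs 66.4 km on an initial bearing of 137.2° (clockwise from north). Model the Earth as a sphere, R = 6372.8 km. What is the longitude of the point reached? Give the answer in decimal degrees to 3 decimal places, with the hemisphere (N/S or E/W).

76.071°E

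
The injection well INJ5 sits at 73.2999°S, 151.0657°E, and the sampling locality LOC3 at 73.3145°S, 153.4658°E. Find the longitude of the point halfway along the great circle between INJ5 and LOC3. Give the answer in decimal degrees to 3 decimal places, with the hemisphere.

152.265°E

Bx = cos φ₂ cos Δλ = 0.286866,  By = cos φ₂ sin Δλ = 0.012024
φₘ = atan2(sin φ₁ + sin φ₂, √((cos φ₁ + Bx)² + By²)) = -73.31066°
λₘ = λ₁ + atan2(By, cos φ₁ + Bx) = 152.26524°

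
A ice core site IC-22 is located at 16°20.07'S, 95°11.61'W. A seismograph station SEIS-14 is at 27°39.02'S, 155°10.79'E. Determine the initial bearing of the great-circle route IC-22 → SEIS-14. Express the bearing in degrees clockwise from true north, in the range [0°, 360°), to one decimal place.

237.6°

IC-22: φ = -16.33450°, λ = -95.19350°
SEIS-14: φ = -27.65033°, λ = +155.17983°
Δλ = -109.6267°
y = sin Δλ · cos φ₂ = -0.834333
x = cos φ₁ sin φ₂ − sin φ₁ cos φ₂ cos Δλ = -0.529021
θ = atan2(y, x) = -122.3774° → 237.6226° (mod 360°)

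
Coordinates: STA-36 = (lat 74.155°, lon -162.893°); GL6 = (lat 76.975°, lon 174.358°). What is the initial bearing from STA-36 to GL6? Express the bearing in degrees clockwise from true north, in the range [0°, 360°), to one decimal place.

307.2°

Δλ = -22.7490°
y = sin Δλ · cos φ₂ = -0.087152
x = cos φ₁ sin φ₂ − sin φ₁ cos φ₂ cos Δλ = 0.066065
θ = atan2(y, x) = -52.8363° → 307.1637° (mod 360°)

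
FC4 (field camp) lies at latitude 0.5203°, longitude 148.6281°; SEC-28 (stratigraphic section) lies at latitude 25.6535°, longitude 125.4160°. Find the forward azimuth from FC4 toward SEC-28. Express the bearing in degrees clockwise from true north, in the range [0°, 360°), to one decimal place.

320.1°

Δλ = -23.2121°
y = sin Δλ · cos φ₂ = -0.355285
x = cos φ₁ sin φ₂ − sin φ₁ cos φ₂ cos Δλ = 0.425387
θ = atan2(y, x) = -39.8688° → 320.1312° (mod 360°)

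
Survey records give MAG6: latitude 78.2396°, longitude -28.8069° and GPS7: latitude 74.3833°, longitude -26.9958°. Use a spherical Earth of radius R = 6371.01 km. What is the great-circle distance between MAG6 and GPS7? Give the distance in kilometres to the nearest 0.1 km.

431.4 km

Δφ = -3.8563°,  Δλ = 1.8111°
a = sin²(Δφ/2) + cos φ₁ cos φ₂ sin²(Δλ/2) = 0.001146
c = 2·arcsin(√a) = 0.067711 rad = 3.8796°
d = R·c = 6371.01 × 0.067711 = 431.4 km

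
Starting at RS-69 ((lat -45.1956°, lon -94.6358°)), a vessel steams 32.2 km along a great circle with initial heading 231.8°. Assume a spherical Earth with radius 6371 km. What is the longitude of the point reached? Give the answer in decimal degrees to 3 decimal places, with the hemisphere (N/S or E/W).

δ = d/R = 32.2/6371 = 0.005054 rad
φ₂ = arcsin(sin φ₁ cos δ + cos φ₁ sin δ cos θ)
   = arcsin(-0.70952·0.99999 + 0.70469·0.00505·-0.61841) = -45.37422°
λ₂ = λ₁ + atan2(sin θ sin δ cos φ₁, cos δ − sin φ₁ sin φ₂) = -94.95976°

94.960°W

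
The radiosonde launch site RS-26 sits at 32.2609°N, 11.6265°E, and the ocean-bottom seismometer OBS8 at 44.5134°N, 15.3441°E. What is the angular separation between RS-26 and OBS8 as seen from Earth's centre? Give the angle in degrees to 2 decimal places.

Δφ = 12.2525°,  Δλ = 3.7176°
a = sin²(Δφ/2) + cos φ₁ cos φ₂ sin²(Δλ/2) = 0.012024
c = 2·arcsin(√a) = 0.219745 rad = 12.5905°

12.59°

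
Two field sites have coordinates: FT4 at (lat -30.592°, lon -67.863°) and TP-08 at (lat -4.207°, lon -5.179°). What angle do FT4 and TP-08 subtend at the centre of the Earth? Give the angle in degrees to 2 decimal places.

64.45°

Δφ = 26.3850°,  Δλ = 62.6840°
a = sin²(Δφ/2) + cos φ₁ cos φ₂ sin²(Δλ/2) = 0.284352
c = 2·arcsin(√a) = 1.124868 rad = 64.4502°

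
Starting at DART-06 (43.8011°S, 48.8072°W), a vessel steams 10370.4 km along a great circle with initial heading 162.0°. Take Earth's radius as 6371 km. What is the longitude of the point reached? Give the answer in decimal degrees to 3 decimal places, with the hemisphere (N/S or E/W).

107.356°E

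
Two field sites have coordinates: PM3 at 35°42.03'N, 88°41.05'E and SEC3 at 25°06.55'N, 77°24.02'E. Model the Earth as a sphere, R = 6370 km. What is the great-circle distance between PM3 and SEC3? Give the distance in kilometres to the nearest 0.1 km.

PM3: φ = +35.70050°, λ = +88.68417°
SEC3: φ = +25.10917°, λ = +77.40033°
Δφ = -10.5913°,  Δλ = -11.2838°
a = sin²(Δφ/2) + cos φ₁ cos φ₂ sin²(Δλ/2) = 0.015625
c = 2·arcsin(√a) = 0.250660 rad = 14.3617°
d = R·c = 6370 × 0.250660 = 1596.7 km

1596.7 km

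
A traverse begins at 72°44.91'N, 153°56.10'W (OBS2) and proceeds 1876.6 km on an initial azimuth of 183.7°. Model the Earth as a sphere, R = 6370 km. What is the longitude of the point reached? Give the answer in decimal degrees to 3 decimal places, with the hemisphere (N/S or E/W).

OBS2: φ = +72.74850°, λ = -153.93500°
δ = d/R = 1876.6/6370 = 0.294600 rad
φ₂ = arcsin(sin φ₁ cos δ + cos φ₁ sin δ cos θ)
   = arcsin(0.95501·0.95692 + 0.29657·0.29036·-0.99792) = 55.88751°
λ₂ = λ₁ + atan2(sin θ sin δ cos φ₁, cos δ − sin φ₁ sin φ₂) = -155.84965°

155.850°W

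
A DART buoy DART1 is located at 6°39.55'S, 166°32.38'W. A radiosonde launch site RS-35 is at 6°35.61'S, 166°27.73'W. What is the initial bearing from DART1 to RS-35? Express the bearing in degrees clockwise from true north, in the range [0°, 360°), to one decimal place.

49.5°

DART1: φ = -6.65917°, λ = -166.53967°
RS-35: φ = -6.59350°, λ = -166.46217°
Δλ = 0.0775°
y = sin Δλ · cos φ₂ = 0.001344
x = cos φ₁ sin φ₂ − sin φ₁ cos φ₂ cos Δλ = 0.001146
θ = atan2(y, x) = 49.5400° → 49.5400° (mod 360°)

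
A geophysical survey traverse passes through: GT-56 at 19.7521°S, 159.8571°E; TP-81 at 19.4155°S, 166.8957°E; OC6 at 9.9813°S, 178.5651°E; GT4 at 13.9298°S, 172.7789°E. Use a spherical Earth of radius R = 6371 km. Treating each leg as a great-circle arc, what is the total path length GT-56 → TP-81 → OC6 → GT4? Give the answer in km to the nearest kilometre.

GT-56→TP-81: c = 0.115881 rad, d = 738.28 km
TP-81→OC6: c = 0.256531 rad, d = 1634.36 km
OC6→GT4: c = 0.120438 rad, d = 767.31 km
Total = 738.28 + 1634.36 + 767.31 = 3139.95 km

3140 km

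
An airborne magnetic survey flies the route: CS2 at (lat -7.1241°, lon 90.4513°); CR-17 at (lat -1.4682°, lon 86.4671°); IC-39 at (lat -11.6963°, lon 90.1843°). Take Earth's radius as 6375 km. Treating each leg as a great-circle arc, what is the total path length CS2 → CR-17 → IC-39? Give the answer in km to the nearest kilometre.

CS2→CR-17: c = 0.120618 rad, d = 768.94 km
CR-17→IC-39: c = 0.189762 rad, d = 1209.73 km
Total = 768.94 + 1209.73 = 1978.67 km

1979 km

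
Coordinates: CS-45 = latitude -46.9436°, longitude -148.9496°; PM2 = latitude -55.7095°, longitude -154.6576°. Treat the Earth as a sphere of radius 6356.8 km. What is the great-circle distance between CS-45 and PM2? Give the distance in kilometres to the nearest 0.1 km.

Δφ = -8.7659°,  Δλ = -5.7080°
a = sin²(Δφ/2) + cos φ₁ cos φ₂ sin²(Δλ/2) = 0.006794
c = 2·arcsin(√a) = 0.165038 rad = 9.4560°
d = R·c = 6356.8 × 0.165038 = 1049.1 km

1049.1 km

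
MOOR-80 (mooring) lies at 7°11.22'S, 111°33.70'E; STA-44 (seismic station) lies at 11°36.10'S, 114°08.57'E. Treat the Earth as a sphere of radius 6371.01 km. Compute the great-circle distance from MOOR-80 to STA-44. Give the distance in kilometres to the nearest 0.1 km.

MOOR-80: φ = -7.18700°, λ = +111.56167°
STA-44: φ = -11.60167°, λ = +114.14283°
Δφ = -4.4147°,  Δλ = 2.5812°
a = sin²(Δφ/2) + cos φ₁ cos φ₂ sin²(Δλ/2) = 0.001976
c = 2·arcsin(√a) = 0.088945 rad = 5.0961°
d = R·c = 6371.01 × 0.088945 = 566.7 km

566.7 km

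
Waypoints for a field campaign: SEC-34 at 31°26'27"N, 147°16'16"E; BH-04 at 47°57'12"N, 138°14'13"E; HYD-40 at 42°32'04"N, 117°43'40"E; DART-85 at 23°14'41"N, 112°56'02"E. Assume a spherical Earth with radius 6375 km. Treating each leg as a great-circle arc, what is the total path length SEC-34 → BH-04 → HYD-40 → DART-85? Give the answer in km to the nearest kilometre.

SEC-34: φ = +31.44083°, λ = +147.27111°
BH-04: φ = +47.95333°, λ = +138.23694°
HYD-40: φ = +42.53444°, λ = +117.72778°
DART-85: φ = +23.24472°, λ = +112.93389°
SEC-34→BH-04: c = 0.312170 rad, d = 1990.08 km
BH-04→HYD-40: c = 0.268196 rad, d = 1709.75 km
HYD-40→DART-85: c = 0.343767 rad, d = 2191.51 km
Total = 1990.08 + 1709.75 + 2191.51 = 5891.35 km

5891 km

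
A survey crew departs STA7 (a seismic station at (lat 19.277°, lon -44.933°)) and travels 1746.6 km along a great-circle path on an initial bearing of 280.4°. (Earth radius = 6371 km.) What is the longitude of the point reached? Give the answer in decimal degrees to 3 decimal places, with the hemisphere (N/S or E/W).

61.545°W

δ = d/R = 1746.6/6371 = 0.274148 rad
φ₂ = arcsin(sin φ₁ cos δ + cos φ₁ sin δ cos θ)
   = arcsin(0.33014·0.96266 + 0.94393·0.27073·0.18052) = 21.34226°
λ₂ = λ₁ + atan2(sin θ sin δ cos φ₁, cos δ − sin φ₁ sin φ₂) = -61.54474°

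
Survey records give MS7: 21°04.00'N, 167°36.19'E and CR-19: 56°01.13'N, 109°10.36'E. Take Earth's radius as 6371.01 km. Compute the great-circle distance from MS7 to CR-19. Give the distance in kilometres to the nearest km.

MS7: φ = +21.06667°, λ = +167.60317°
CR-19: φ = +56.01883°, λ = +109.17267°
Δφ = 34.9522°,  Δλ = -58.4305°
a = sin²(Δφ/2) + cos φ₁ cos φ₂ sin²(Δλ/2) = 0.214439
c = 2·arcsin(√a) = 0.962924 rad = 55.1715°
d = R·c = 6371.01 × 0.962924 = 6134.8 km

6135 km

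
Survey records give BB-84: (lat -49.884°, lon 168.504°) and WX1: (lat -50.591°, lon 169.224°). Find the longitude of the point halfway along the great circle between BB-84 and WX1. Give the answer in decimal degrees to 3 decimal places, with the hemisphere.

168.861°E

Bx = cos φ₂ cos Δλ = 0.634802,  By = cos φ₂ sin Δλ = 0.007978
φₘ = atan2(sin φ₁ + sin φ₂, √((cos φ₁ + Bx)² + By²)) = -50.23806°
λₘ = λ₁ + atan2(By, cos φ₁ + Bx) = 168.86133°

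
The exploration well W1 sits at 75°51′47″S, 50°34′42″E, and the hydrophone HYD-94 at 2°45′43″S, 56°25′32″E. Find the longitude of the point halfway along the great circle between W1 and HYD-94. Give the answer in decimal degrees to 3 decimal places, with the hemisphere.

55.278°E

W1: φ = -75.86306°, λ = +50.57833°
HYD-94: φ = -2.76194°, λ = +56.42556°
Bx = cos φ₂ cos Δλ = 0.993641,  By = cos φ₂ sin Δλ = 0.101758
φₘ = atan2(sin φ₁ + sin φ₂, √((cos φ₁ + Bx)² + By²)) = -39.33559°
λₘ = λ₁ + atan2(By, cos φ₁ + Bx) = 55.27767°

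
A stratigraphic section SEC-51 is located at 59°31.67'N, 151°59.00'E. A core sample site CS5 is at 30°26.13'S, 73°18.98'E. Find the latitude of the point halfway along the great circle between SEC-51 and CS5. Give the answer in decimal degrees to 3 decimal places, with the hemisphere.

18.167°N

SEC-51: φ = +59.52783°, λ = +151.98333°
CS5: φ = -30.43550°, λ = +73.31633°
Bx = cos φ₂ cos Δλ = 0.169432,  By = cos φ₂ sin Δλ = -0.845388
φₘ = atan2(sin φ₁ + sin φ₂, √((cos φ₁ + Bx)² + By²)) = 18.16699°
λₘ = λ₁ + atan2(By, cos φ₁ + Bx) = 100.65309°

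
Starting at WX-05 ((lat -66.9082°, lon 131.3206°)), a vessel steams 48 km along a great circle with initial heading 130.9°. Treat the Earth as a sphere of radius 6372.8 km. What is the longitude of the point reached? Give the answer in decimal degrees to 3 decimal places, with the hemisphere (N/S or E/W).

δ = d/R = 48/6372.8 = 0.007532 rad
φ₂ = arcsin(sin φ₁ cos δ + cos φ₁ sin δ cos θ)
   = arcsin(-0.91988·0.99997 + 0.39221·0.00753·-0.65474) = -67.18855°
λ₂ = λ₁ + atan2(sin θ sin δ cos φ₁, cos δ − sin φ₁ sin φ₂) = 132.16197°

132.162°E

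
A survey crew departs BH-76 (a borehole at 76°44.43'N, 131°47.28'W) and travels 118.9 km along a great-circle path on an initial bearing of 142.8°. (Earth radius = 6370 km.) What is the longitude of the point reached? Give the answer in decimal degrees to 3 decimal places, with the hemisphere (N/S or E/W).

129.138°W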